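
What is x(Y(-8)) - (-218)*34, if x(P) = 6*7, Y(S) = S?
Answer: 7454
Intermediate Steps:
x(P) = 42
x(Y(-8)) - (-218)*34 = 42 - (-218)*34 = 42 - 1*(-7412) = 42 + 7412 = 7454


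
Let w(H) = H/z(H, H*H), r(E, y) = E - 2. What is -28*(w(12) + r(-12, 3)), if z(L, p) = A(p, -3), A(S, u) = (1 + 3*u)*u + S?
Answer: 390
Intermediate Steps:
A(S, u) = S + u*(1 + 3*u) (A(S, u) = u*(1 + 3*u) + S = S + u*(1 + 3*u))
z(L, p) = 24 + p (z(L, p) = p - 3 + 3*(-3)² = p - 3 + 3*9 = p - 3 + 27 = 24 + p)
r(E, y) = -2 + E
w(H) = H/(24 + H²) (w(H) = H/(24 + H*H) = H/(24 + H²))
-28*(w(12) + r(-12, 3)) = -28*(12/(24 + 12²) + (-2 - 12)) = -28*(12/(24 + 144) - 14) = -28*(12/168 - 14) = -28*(12*(1/168) - 14) = -28*(1/14 - 14) = -28*(-195/14) = 390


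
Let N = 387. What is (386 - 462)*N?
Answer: -29412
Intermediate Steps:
(386 - 462)*N = (386 - 462)*387 = -76*387 = -29412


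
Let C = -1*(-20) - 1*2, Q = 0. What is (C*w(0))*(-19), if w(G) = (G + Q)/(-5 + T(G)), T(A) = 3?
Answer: 0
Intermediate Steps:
w(G) = -G/2 (w(G) = (G + 0)/(-5 + 3) = G/(-2) = G*(-½) = -G/2)
C = 18 (C = 20 - 2 = 18)
(C*w(0))*(-19) = (18*(-½*0))*(-19) = (18*0)*(-19) = 0*(-19) = 0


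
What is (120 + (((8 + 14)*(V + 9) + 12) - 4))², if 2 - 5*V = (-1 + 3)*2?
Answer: 2515396/25 ≈ 1.0062e+5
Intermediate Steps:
V = -⅖ (V = ⅖ - (-1 + 3)*2/5 = ⅖ - 2*2/5 = ⅖ - ⅕*4 = ⅖ - ⅘ = -⅖ ≈ -0.40000)
(120 + (((8 + 14)*(V + 9) + 12) - 4))² = (120 + (((8 + 14)*(-⅖ + 9) + 12) - 4))² = (120 + ((22*(43/5) + 12) - 4))² = (120 + ((946/5 + 12) - 4))² = (120 + (1006/5 - 4))² = (120 + 986/5)² = (1586/5)² = 2515396/25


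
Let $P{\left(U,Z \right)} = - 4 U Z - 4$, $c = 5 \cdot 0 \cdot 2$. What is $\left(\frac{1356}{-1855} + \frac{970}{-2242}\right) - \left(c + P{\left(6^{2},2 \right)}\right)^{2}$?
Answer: $- \frac{177305070871}{2079455} \approx -85265.0$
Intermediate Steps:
$c = 0$ ($c = 0 \cdot 2 = 0$)
$P{\left(U,Z \right)} = -4 - 4 U Z$ ($P{\left(U,Z \right)} = - 4 U Z - 4 = -4 - 4 U Z$)
$\left(\frac{1356}{-1855} + \frac{970}{-2242}\right) - \left(c + P{\left(6^{2},2 \right)}\right)^{2} = \left(\frac{1356}{-1855} + \frac{970}{-2242}\right) - \left(0 - \left(4 + 4 \cdot 6^{2} \cdot 2\right)\right)^{2} = \left(1356 \left(- \frac{1}{1855}\right) + 970 \left(- \frac{1}{2242}\right)\right) - \left(0 - \left(4 + 144 \cdot 2\right)\right)^{2} = \left(- \frac{1356}{1855} - \frac{485}{1121}\right) - \left(0 - 292\right)^{2} = - \frac{2419751}{2079455} - \left(0 - 292\right)^{2} = - \frac{2419751}{2079455} - \left(-292\right)^{2} = - \frac{2419751}{2079455} - 85264 = - \frac{177305070871}{2079455}$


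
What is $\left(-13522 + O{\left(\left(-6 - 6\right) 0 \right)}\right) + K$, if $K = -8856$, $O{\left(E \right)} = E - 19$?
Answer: $-22397$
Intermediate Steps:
$O{\left(E \right)} = -19 + E$
$\left(-13522 + O{\left(\left(-6 - 6\right) 0 \right)}\right) + K = \left(-13522 - \left(19 - \left(-6 - 6\right) 0\right)\right) - 8856 = \left(-13522 - 19\right) - 8856 = -13541 - 8856 = -22397$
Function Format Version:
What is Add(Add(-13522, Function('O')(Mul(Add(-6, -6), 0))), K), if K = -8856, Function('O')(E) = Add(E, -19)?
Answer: -22397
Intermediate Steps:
Function('O')(E) = Add(-19, E)
Add(Add(-13522, Function('O')(Mul(Add(-6, -6), 0))), K) = Add(Add(-13522, Add(-19, Mul(Add(-6, -6), 0))), -8856) = Add(Add(-13522, Add(-19, Mul(-12, 0))), -8856) = Add(Add(-13522, Add(-19, 0)), -8856) = Add(Add(-13522, -19), -8856) = Add(-13541, -8856) = -22397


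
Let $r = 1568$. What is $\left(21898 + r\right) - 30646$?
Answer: $-7180$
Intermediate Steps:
$\left(21898 + r\right) - 30646 = \left(21898 + 1568\right) - 30646 = 23466 - 30646 = -7180$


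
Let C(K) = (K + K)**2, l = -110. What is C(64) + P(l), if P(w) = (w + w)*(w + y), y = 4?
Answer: 39704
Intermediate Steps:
P(w) = 2*w*(4 + w) (P(w) = (w + w)*(w + 4) = (2*w)*(4 + w) = 2*w*(4 + w))
C(K) = 4*K**2 (C(K) = (2*K)**2 = 4*K**2)
C(64) + P(l) = 4*64**2 + 2*(-110)*(4 - 110) = 4*4096 + 2*(-110)*(-106) = 16384 + 23320 = 39704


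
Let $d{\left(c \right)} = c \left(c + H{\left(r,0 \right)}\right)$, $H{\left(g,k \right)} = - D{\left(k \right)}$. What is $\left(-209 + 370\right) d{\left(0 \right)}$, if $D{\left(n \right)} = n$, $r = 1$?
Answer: $0$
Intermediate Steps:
$H{\left(g,k \right)} = - k$
$d{\left(c \right)} = c^{2}$ ($d{\left(c \right)} = c \left(c - 0\right) = c \left(c + 0\right) = c c = c^{2}$)
$\left(-209 + 370\right) d{\left(0 \right)} = \left(-209 + 370\right) 0^{2} = 161 \cdot 0 = 0$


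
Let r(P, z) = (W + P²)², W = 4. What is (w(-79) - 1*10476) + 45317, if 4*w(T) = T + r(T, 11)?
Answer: 19569655/2 ≈ 9.7848e+6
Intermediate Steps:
r(P, z) = (4 + P²)²
w(T) = T/4 + (4 + T²)²/4 (w(T) = (T + (4 + T²)²)/4 = T/4 + (4 + T²)²/4)
(w(-79) - 1*10476) + 45317 = (((¼)*(-79) + (4 + (-79)²)²/4) - 1*10476) + 45317 = ((-79/4 + (4 + 6241)²/4) - 10476) + 45317 = ((-79/4 + (¼)*6245²) - 10476) + 45317 = ((-79/4 + (¼)*39000025) - 10476) + 45317 = ((-79/4 + 39000025/4) - 10476) + 45317 = (19499973/2 - 10476) + 45317 = 19479021/2 + 45317 = 19569655/2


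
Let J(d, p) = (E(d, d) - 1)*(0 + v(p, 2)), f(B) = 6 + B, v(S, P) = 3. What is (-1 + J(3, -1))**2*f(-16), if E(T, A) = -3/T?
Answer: -490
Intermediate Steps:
J(d, p) = -3 - 9/d (J(d, p) = (-3/d - 1)*(0 + 3) = (-1 - 3/d)*3 = -3 - 9/d)
(-1 + J(3, -1))**2*f(-16) = (-1 + (-3 - 9/3))**2*(6 - 16) = (-1 + (-3 - 9*1/3))**2*(-10) = (-1 + (-3 - 3))**2*(-10) = (-1 - 6)**2*(-10) = (-7)**2*(-10) = 49*(-10) = -490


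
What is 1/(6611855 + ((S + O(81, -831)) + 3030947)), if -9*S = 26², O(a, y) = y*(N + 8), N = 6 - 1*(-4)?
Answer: 9/86649920 ≈ 1.0387e-7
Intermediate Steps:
N = 10 (N = 6 + 4 = 10)
O(a, y) = 18*y (O(a, y) = y*(10 + 8) = y*18 = 18*y)
S = -676/9 (S = -⅑*26² = -⅑*676 = -676/9 ≈ -75.111)
1/(6611855 + ((S + O(81, -831)) + 3030947)) = 1/(6611855 + ((-676/9 + 18*(-831)) + 3030947)) = 1/(6611855 + ((-676/9 - 14958) + 3030947)) = 1/(6611855 + (-135298/9 + 3030947)) = 1/(6611855 + 27143225/9) = 1/(86649920/9) = 9/86649920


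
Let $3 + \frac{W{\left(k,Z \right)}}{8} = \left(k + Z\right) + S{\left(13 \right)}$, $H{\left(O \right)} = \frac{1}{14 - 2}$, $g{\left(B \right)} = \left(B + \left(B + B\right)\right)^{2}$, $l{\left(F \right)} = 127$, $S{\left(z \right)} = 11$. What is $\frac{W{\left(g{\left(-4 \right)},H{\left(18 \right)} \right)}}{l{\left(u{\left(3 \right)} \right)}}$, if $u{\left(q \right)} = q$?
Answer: $\frac{3650}{381} \approx 9.58$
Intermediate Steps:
$g{\left(B \right)} = 9 B^{2}$ ($g{\left(B \right)} = \left(B + 2 B\right)^{2} = \left(3 B\right)^{2} = 9 B^{2}$)
$H{\left(O \right)} = \frac{1}{12}$
$W{\left(k,Z \right)} = 64 + 8 Z + 8 k$ ($W{\left(k,Z \right)} = -24 + 8 \left(\left(k + Z\right) + 11\right) = -24 + 8 \left(\left(Z + k\right) + 11\right) = -24 + 8 \left(11 + Z + k\right) = -24 + \left(88 + 8 Z + 8 k\right) = 64 + 8 Z + 8 k$)
$\frac{W{\left(g{\left(-4 \right)},H{\left(18 \right)} \right)}}{l{\left(u{\left(3 \right)} \right)}} = \frac{64 + 8 \cdot \frac{1}{12} + 8 \cdot 9 \left(-4\right)^{2}}{127} = \left(64 + \frac{2}{3} + 8 \cdot 9 \cdot 16\right) \frac{1}{127} = \left(64 + \frac{2}{3} + 8 \cdot 144\right) \frac{1}{127} = \left(64 + \frac{2}{3} + 1152\right) \frac{1}{127} = \frac{3650}{3} \cdot \frac{1}{127} = \frac{3650}{381}$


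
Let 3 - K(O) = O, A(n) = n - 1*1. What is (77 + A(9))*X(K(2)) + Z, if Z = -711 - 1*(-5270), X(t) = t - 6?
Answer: 4134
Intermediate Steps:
A(n) = -1 + n (A(n) = n - 1 = -1 + n)
K(O) = 3 - O
X(t) = -6 + t
Z = 4559 (Z = -711 + 5270 = 4559)
(77 + A(9))*X(K(2)) + Z = (77 + (-1 + 9))*(-6 + (3 - 1*2)) + 4559 = (77 + 8)*(-6 + (3 - 2)) + 4559 = 85*(-6 + 1) + 4559 = 85*(-5) + 4559 = -425 + 4559 = 4134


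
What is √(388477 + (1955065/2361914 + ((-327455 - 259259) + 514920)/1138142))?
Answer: √701822416654527411020795491330/1344096761894 ≈ 623.28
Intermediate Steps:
√(388477 + (1955065/2361914 + ((-327455 - 259259) + 514920)/1138142)) = √(388477 + (1955065*(1/2361914) + (-586714 + 514920)*(1/1138142))) = √(388477 + (1955065/2361914 - 71794*1/1138142)) = √(388477 + (1955065/2361914 - 35897/569071)) = √(388477 + 1027785167757/1344096761894) = √(522151705555463195/1344096761894) = √701822416654527411020795491330/1344096761894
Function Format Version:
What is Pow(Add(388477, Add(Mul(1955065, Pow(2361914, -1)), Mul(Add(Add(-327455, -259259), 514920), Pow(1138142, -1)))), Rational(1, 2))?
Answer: Mul(Rational(1, 1344096761894), Pow(701822416654527411020795491330, Rational(1, 2))) ≈ 623.28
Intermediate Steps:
Pow(Add(388477, Add(Mul(1955065, Pow(2361914, -1)), Mul(Add(Add(-327455, -259259), 514920), Pow(1138142, -1)))), Rational(1, 2)) = Pow(Add(388477, Add(Mul(1955065, Rational(1, 2361914)), Mul(Add(-586714, 514920), Rational(1, 1138142)))), Rational(1, 2)) = Pow(Add(388477, Add(Rational(1955065, 2361914), Mul(-71794, Rational(1, 1138142)))), Rational(1, 2)) = Pow(Add(388477, Add(Rational(1955065, 2361914), Rational(-35897, 569071))), Rational(1, 2)) = Pow(Add(388477, Rational(1027785167757, 1344096761894)), Rational(1, 2)) = Pow(Rational(522151705555463195, 1344096761894), Rational(1, 2)) = Mul(Rational(1, 1344096761894), Pow(701822416654527411020795491330, Rational(1, 2)))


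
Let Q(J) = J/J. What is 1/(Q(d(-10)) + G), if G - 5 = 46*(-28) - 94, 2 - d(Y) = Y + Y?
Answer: -1/1376 ≈ -0.00072674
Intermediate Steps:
d(Y) = 2 - 2*Y (d(Y) = 2 - (Y + Y) = 2 - 2*Y)
Q(J) = 1
G = -1377 (G = 5 + (46*(-28) - 94) = 5 + (-1288 - 94) = 5 - 1382 = -1377)
1/(Q(d(-10)) + G) = 1/(1 - 1377) = 1/(-1376) = -1/1376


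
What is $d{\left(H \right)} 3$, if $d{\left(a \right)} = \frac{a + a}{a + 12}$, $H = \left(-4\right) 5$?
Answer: $15$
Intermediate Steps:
$H = -20$
$d{\left(a \right)} = \frac{2 a}{12 + a}$
$d{\left(H \right)} 3 = 2 \left(-20\right) \frac{1}{12 - 20} \cdot 3 = 2 \left(-20\right) \frac{1}{-8} \cdot 3 = 2 \left(-20\right) \left(- \frac{1}{8}\right) 3 = 5 \cdot 3 = 15$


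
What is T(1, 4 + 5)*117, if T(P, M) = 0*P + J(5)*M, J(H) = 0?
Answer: 0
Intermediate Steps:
T(P, M) = 0 (T(P, M) = 0*P + 0*M = 0 + 0 = 0)
T(1, 4 + 5)*117 = 0*117 = 0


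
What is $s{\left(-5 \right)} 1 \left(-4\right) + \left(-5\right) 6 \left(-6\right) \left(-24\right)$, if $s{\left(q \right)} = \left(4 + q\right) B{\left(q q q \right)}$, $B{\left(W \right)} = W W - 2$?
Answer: $58172$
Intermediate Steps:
$B{\left(W \right)} = -2 + W^{2}$ ($B{\left(W \right)} = W^{2} - 2 = -2 + W^{2}$)
$s{\left(q \right)} = \left(-2 + q^{6}\right) \left(4 + q\right)$ ($s{\left(q \right)} = \left(4 + q\right) \left(-2 + \left(q q q\right)^{2}\right) = \left(4 + q\right) \left(-2 + \left(q^{2} q\right)^{2}\right) = \left(4 + q\right) \left(-2 + \left(q^{3}\right)^{2}\right) = \left(4 + q\right) \left(-2 + q^{6}\right) = \left(-2 + q^{6}\right) \left(4 + q\right)$)
$s{\left(-5 \right)} 1 \left(-4\right) + \left(-5\right) 6 \left(-6\right) \left(-24\right) = \left(-2 + \left(-5\right)^{6}\right) \left(4 - 5\right) 1 \left(-4\right) + \left(-5\right) 6 \left(-6\right) \left(-24\right) = \left(-2 + 15625\right) \left(-1\right) 1 \left(-4\right) + \left(-30\right) \left(-6\right) \left(-24\right) = 15623 \left(-1\right) 1 \left(-4\right) + 180 \left(-24\right) = \left(-15623\right) 1 \left(-4\right) - 4320 = \left(-15623\right) \left(-4\right) - 4320 = 62492 - 4320 = 58172$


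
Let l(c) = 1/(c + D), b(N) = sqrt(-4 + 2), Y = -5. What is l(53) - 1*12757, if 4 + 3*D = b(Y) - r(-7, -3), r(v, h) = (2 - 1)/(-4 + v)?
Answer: (-140327*sqrt(2) + 21763409*I)/(-1706*I + 11*sqrt(2)) ≈ -12757.0 - 0.00017637*I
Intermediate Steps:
r(v, h) = 1/(-4 + v)
b(N) = I*sqrt(2) (b(N) = sqrt(-2) = I*sqrt(2))
D = -43/33 + I*sqrt(2)/3 (D = -4/3 + (I*sqrt(2) - 1/(-4 - 7))/3 = -4/3 + (I*sqrt(2) - 1/(-11))/3 = -4/3 + (I*sqrt(2) - 1*(-1/11))/3 = -4/3 + (I*sqrt(2) + 1/11)/3 = -4/3 + (1/11 + I*sqrt(2))/3 = -4/3 + (1/33 + I*sqrt(2)/3) = -43/33 + I*sqrt(2)/3 ≈ -1.303 + 0.4714*I)
l(c) = 1/(-43/33 + c + I*sqrt(2)/3) (l(c) = 1/(c + (-43/33 + I*sqrt(2)/3)) = 1/(-43/33 + c + I*sqrt(2)/3))
l(53) - 1*12757 = 33/(-43 + 33*53 + 11*I*sqrt(2)) - 1*12757 = 33/(-43 + 1749 + 11*I*sqrt(2)) - 12757 = 33/(1706 + 11*I*sqrt(2)) - 12757 = -12757 + 33/(1706 + 11*I*sqrt(2))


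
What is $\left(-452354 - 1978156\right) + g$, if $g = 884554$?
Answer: $-1545956$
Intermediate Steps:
$\left(-452354 - 1978156\right) + g = \left(-452354 - 1978156\right) + 884554 = -2430510 + 884554 = -1545956$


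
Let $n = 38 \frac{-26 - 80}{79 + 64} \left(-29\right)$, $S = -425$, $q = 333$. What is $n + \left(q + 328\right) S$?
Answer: $- \frac{40055463}{143} \approx -2.8011 \cdot 10^{5}$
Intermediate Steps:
$n = \frac{116812}{143}$ ($n = 38 \left(- \frac{106}{143}\right) \left(-29\right) = \left(- \frac{4028}{143}\right) \left(-29\right) = \frac{116812}{143} \approx 816.87$)
$n + \left(q + 328\right) S = \frac{116812}{143} + \left(333 + 328\right) \left(-425\right) = \frac{116812}{143} + 661 \left(-425\right) = \frac{116812}{143} - 280925 = - \frac{40055463}{143}$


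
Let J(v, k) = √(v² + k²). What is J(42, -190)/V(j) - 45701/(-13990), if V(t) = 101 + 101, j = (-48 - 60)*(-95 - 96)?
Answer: 45701/13990 + √9466/101 ≈ 4.2300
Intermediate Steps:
j = 20628 (j = -108*(-191) = 20628)
J(v, k) = √(k² + v²)
V(t) = 202
J(42, -190)/V(j) - 45701/(-13990) = √((-190)² + 42²)/202 - 45701/(-13990) = √(36100 + 1764)*(1/202) - 45701*(-1/13990) = √37864*(1/202) + 45701/13990 = (2*√9466)*(1/202) + 45701/13990 = √9466/101 + 45701/13990 = 45701/13990 + √9466/101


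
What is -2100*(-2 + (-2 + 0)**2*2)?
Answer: -12600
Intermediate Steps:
-2100*(-2 + (-2 + 0)**2*2) = -2100*(-2 + (-2)**2*2) = -2100*(-2 + 4*2) = -2100*(-2 + 8) = -2100*6 = -12600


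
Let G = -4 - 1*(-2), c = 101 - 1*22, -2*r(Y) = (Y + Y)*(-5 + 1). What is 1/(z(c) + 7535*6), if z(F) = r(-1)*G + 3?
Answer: 1/45221 ≈ 2.2114e-5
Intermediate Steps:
r(Y) = 4*Y (r(Y) = -(Y + Y)*(-5 + 1)/2 = -2*Y*(-4)/2 = -(-4)*Y = 4*Y)
c = 79 (c = 101 - 22 = 79)
G = -2 (G = -4 + 2 = -2)
z(F) = 11 (z(F) = (4*(-1))*(-2) + 3 = -4*(-2) + 3 = 8 + 3 = 11)
1/(z(c) + 7535*6) = 1/(11 + 7535*6) = 1/(11 + 45210) = 1/45221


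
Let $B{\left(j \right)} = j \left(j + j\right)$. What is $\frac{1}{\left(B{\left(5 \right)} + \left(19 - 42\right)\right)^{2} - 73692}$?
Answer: $- \frac{1}{72963} \approx -1.3706 \cdot 10^{-5}$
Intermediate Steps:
$B{\left(j \right)} = 2 j^{2}$ ($B{\left(j \right)} = j 2 j = 2 j^{2}$)
$\frac{1}{\left(B{\left(5 \right)} + \left(19 - 42\right)\right)^{2} - 73692} = \frac{1}{\left(2 \cdot 5^{2} + \left(19 - 42\right)\right)^{2} - 73692} = \frac{1}{\left(2 \cdot 25 + \left(19 - 42\right)\right)^{2} - 73692} = \frac{1}{\left(50 - 23\right)^{2} - 73692} = \frac{1}{27^{2} - 73692} = \frac{1}{729 - 73692} = \frac{1}{-72963} = - \frac{1}{72963}$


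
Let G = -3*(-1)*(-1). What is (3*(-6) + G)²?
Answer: 441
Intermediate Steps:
G = -3 (G = 3*(-1) = -3)
(3*(-6) + G)² = (3*(-6) - 3)² = (-18 - 3)² = (-21)² = 441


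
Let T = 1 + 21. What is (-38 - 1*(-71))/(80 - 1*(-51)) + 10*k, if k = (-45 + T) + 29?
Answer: 7893/131 ≈ 60.252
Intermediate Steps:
T = 22
k = 6 (k = (-45 + 22) + 29 = -23 + 29 = 6)
(-38 - 1*(-71))/(80 - 1*(-51)) + 10*k = (-38 - 1*(-71))/(80 - 1*(-51)) + 10*6 = (-38 + 71)/(80 + 51) + 60 = 33/131 + 60 = 7893/131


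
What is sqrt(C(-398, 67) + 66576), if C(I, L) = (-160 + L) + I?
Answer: sqrt(66085) ≈ 257.07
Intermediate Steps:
C(I, L) = -160 + I + L
sqrt(C(-398, 67) + 66576) = sqrt((-160 - 398 + 67) + 66576) = sqrt(-491 + 66576) = sqrt(66085)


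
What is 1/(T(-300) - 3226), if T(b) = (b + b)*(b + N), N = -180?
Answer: 1/284774 ≈ 3.5116e-6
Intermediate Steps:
T(b) = 2*b*(-180 + b) (T(b) = (b + b)*(b - 180) = (2*b)*(-180 + b) = 2*b*(-180 + b))
1/(T(-300) - 3226) = 1/(2*(-300)*(-180 - 300) - 3226) = 1/(2*(-300)*(-480) - 3226) = 1/(288000 - 3226) = 1/284774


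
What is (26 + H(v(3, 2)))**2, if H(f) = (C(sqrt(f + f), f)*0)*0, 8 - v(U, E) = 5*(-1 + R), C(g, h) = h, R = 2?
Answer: 676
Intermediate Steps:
v(U, E) = 3 (v(U, E) = 8 - 5*(-1 + 2) = 8 - 5 = 3)
H(f) = 0 (H(f) = (f*0)*0 = 0*0 = 0)
(26 + H(v(3, 2)))**2 = (26 + 0)**2 = 26**2 = 676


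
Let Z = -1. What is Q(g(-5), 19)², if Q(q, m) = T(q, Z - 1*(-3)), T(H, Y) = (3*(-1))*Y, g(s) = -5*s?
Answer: 36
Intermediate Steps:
T(H, Y) = -3*Y
Q(q, m) = -6 (Q(q, m) = -3*(-1 - 1*(-3)) = -3*(-1 + 3) = -3*2 = -6)
Q(g(-5), 19)² = (-6)² = 36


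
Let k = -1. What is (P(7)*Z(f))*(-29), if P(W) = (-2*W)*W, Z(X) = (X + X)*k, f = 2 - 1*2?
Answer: 0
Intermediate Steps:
f = 0 (f = 2 - 2 = 0)
Z(X) = -2*X (Z(X) = (X + X)*(-1) = (2*X)*(-1) = -2*X)
P(W) = -2*W²
(P(7)*Z(f))*(-29) = ((-2*7²)*(-2*0))*(-29) = (-2*49*0)*(-29) = -98*0*(-29) = 0*(-29) = 0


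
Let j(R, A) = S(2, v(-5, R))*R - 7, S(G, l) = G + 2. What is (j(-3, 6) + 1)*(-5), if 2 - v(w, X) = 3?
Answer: 90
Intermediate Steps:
v(w, X) = -1 (v(w, X) = 2 - 1*3 = 2 - 3 = -1)
S(G, l) = 2 + G
j(R, A) = -7 + 4*R (j(R, A) = (2 + 2)*R - 7 = 4*R - 7 = -7 + 4*R)
(j(-3, 6) + 1)*(-5) = ((-7 + 4*(-3)) + 1)*(-5) = ((-7 - 12) + 1)*(-5) = (-19 + 1)*(-5) = -18*(-5) = 90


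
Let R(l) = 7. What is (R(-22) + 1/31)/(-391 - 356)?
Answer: -218/23157 ≈ -0.0094140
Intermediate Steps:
(R(-22) + 1/31)/(-391 - 356) = (7 + 1/31)/(-391 - 356) = (7 + 1/31)/(-747) = (218/31)*(-1/747) = -218/23157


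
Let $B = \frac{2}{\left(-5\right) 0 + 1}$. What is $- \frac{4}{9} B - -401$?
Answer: $\frac{3601}{9} \approx 400.11$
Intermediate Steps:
$B = 2$ ($B = \frac{2}{0 + 1} = \frac{2}{1} = 2 \cdot 1 = 2$)
$- \frac{4}{9} B - -401 = - \frac{4}{9} \cdot 2 - -401 = \left(-4\right) \frac{1}{9} \cdot 2 + \left(-24 + 425\right) = \left(- \frac{4}{9}\right) 2 + 401 = - \frac{8}{9} + 401 = \frac{3601}{9}$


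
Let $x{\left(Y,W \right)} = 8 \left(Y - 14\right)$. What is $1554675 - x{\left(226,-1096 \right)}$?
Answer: $1552979$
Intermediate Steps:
$x{\left(Y,W \right)} = -112 + 8 Y$ ($x{\left(Y,W \right)} = 8 \left(-14 + Y\right) = -112 + 8 Y$)
$1554675 - x{\left(226,-1096 \right)} = 1554675 - \left(-112 + 8 \cdot 226\right) = 1554675 - \left(-112 + 1808\right) = 1554675 - 1696 = 1552979$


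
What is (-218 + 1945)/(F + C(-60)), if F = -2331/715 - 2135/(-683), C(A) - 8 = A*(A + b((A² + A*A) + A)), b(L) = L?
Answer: -843371815/207445114788 ≈ -0.0040655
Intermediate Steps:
C(A) = 8 + A*(2*A + 2*A²) (C(A) = 8 + A*(A + ((A² + A*A) + A)) = 8 + A*(A + ((A² + A²) + A)) = 8 + A*(A + (2*A² + A)) = 8 + A*(A + (A + 2*A²)) = 8 + A*(2*A + 2*A²))
F = -65548/488345 (F = -2331*1/715 - 2135*(-1/683) = -2331/715 + 2135/683 = -65548/488345 ≈ -0.13422)
(-218 + 1945)/(F + C(-60)) = (-218 + 1945)/(-65548/488345 + (8 + 2*(-60)² + 2*(-60)³)) = 1727/(-65548/488345 + (8 + 2*3600 + 2*(-216000))) = 1727/(-65548/488345 + (8 + 7200 - 432000)) = 1727/(-65548/488345 - 424792) = 1727/(-207445114788/488345) = 1727*(-488345/207445114788) = -843371815/207445114788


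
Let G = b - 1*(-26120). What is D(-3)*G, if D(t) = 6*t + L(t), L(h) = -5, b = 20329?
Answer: -1068327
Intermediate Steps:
G = 46449 (G = 20329 - 1*(-26120) = 20329 + 26120 = 46449)
D(t) = -5 + 6*t (D(t) = 6*t - 5 = -5 + 6*t)
D(-3)*G = (-5 + 6*(-3))*46449 = (-5 - 18)*46449 = -23*46449 = -1068327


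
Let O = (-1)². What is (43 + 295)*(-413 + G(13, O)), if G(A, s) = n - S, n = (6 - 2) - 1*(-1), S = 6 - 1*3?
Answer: -138918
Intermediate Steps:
S = 3 (S = 6 - 3 = 3)
O = 1
n = 5 (n = 4 + 1 = 5)
G(A, s) = 2 (G(A, s) = 5 - 1*3 = 5 - 3 = 2)
(43 + 295)*(-413 + G(13, O)) = (43 + 295)*(-413 + 2) = 338*(-411) = -138918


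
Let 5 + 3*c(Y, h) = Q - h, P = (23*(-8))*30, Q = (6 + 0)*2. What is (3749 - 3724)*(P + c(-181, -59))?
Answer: -137450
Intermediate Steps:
Q = 12 (Q = 6*2 = 12)
P = -5520 (P = -184*30 = -5520)
c(Y, h) = 7/3 - h/3 (c(Y, h) = -5/3 + (12 - h)/3 = -5/3 + (4 - h/3) = 7/3 - h/3)
(3749 - 3724)*(P + c(-181, -59)) = (3749 - 3724)*(-5520 + (7/3 - ⅓*(-59))) = 25*(-5520 + (7/3 + 59/3)) = 25*(-5520 + 22) = 25*(-5498) = -137450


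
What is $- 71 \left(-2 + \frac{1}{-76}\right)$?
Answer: $\frac{10863}{76} \approx 142.93$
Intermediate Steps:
$- 71 \left(-2 + \frac{1}{-76}\right) = - 71 \left(-2 - \frac{1}{76}\right) = \left(-71\right) \left(- \frac{153}{76}\right) = \frac{10863}{76}$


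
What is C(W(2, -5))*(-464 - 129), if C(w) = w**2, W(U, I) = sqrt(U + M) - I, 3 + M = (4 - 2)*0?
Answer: -14232 - 5930*I ≈ -14232.0 - 5930.0*I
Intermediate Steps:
M = -3 (M = -3 + (4 - 2)*0 = -3 + 2*0 = -3 + 0 = -3)
W(U, I) = sqrt(-3 + U) - I (W(U, I) = sqrt(U - 3) - I = sqrt(-3 + U) - I)
C(W(2, -5))*(-464 - 129) = (sqrt(-3 + 2) - 1*(-5))**2*(-464 - 129) = (sqrt(-1) + 5)**2*(-593) = (I + 5)**2*(-593) = (5 + I)**2*(-593) = -593*(5 + I)**2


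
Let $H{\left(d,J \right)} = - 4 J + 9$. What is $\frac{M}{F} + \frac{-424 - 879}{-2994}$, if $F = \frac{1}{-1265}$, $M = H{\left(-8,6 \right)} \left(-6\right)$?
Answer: $- \frac{340865597}{2994} \approx -1.1385 \cdot 10^{5}$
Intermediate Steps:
$H{\left(d,J \right)} = 9 - 4 J$
$M = 90$ ($M = \left(9 - 24\right) \left(-6\right) = \left(-15\right) \left(-6\right) = 90$)
$F = - \frac{1}{1265} \approx -0.00079051$
$\frac{M}{F} + \frac{-424 - 879}{-2994} = \frac{90}{- \frac{1}{1265}} + \frac{-424 - 879}{-2994} = 90 \left(-1265\right) + \left(-424 - 879\right) \left(- \frac{1}{2994}\right) = -113850 - - \frac{1303}{2994} = -113850 + \frac{1303}{2994} = - \frac{340865597}{2994}$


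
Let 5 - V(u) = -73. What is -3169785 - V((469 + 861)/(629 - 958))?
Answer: -3169863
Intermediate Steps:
V(u) = 78 (V(u) = 5 - 1*(-73) = 5 + 73 = 78)
-3169785 - V((469 + 861)/(629 - 958)) = -3169785 - 1*78 = -3169785 - 78 = -3169863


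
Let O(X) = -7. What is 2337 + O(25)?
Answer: 2330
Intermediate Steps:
2337 + O(25) = 2337 - 7 = 2330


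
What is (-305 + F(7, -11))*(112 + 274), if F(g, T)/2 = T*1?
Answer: -126222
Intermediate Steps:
F(g, T) = 2*T (F(g, T) = 2*(T*1) = 2*T)
(-305 + F(7, -11))*(112 + 274) = (-305 + 2*(-11))*(112 + 274) = (-305 - 22)*386 = -327*386 = -126222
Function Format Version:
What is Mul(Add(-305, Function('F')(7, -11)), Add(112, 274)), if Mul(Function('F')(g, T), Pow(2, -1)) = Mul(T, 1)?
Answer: -126222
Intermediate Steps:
Function('F')(g, T) = Mul(2, T) (Function('F')(g, T) = Mul(2, Mul(T, 1)) = Mul(2, T))
Mul(Add(-305, Function('F')(7, -11)), Add(112, 274)) = Mul(Add(-305, Mul(2, -11)), Add(112, 274)) = Mul(Add(-305, -22), 386) = Mul(-327, 386) = -126222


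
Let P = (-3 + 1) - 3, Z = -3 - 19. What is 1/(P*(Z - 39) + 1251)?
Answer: 1/1556 ≈ 0.00064267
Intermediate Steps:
Z = -22
P = -5 (P = -2 - 3 = -5)
1/(P*(Z - 39) + 1251) = 1/(-5*(-22 - 39) + 1251) = 1/(-5*(-61) + 1251) = 1/(305 + 1251) = 1/1556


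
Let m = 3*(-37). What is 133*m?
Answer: -14763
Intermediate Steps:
m = -111
133*m = 133*(-111) = -14763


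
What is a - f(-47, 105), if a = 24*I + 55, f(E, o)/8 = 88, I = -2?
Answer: -697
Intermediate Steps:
f(E, o) = 704 (f(E, o) = 8*88 = 704)
a = 7 (a = 24*(-2) + 55 = -48 + 55 = 7)
a - f(-47, 105) = 7 - 1*704 = 7 - 704 = -697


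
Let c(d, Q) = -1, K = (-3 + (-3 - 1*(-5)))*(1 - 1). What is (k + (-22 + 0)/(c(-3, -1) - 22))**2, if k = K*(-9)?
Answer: 484/529 ≈ 0.91493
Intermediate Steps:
K = 0 (K = (-3 + (-3 + 5))*0 = (-3 + 2)*0 = -1*0 = 0)
k = 0 (k = 0*(-9) = 0)
(k + (-22 + 0)/(c(-3, -1) - 22))**2 = (0 + (-22 + 0)/(-1 - 22))**2 = (0 - 22/(-23))**2 = (0 - 22*(-1/23))**2 = (0 + 22/23)**2 = (22/23)**2 = 484/529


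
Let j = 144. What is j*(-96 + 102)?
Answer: 864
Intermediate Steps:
j*(-96 + 102) = 144*(-96 + 102) = 144*6 = 864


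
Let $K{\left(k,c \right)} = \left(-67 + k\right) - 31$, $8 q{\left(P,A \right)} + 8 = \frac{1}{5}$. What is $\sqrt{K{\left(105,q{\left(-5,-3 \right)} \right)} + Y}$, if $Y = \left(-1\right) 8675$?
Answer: $2 i \sqrt{2167} \approx 93.102 i$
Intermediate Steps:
$q{\left(P,A \right)} = - \frac{39}{40}$ ($q{\left(P,A \right)} = -1 + \frac{1}{8 \cdot 5} = -1 + \frac{1}{8} \cdot \frac{1}{5} = -1 + \frac{1}{40} = - \frac{39}{40}$)
$K{\left(k,c \right)} = -98 + k$
$Y = -8675$
$\sqrt{K{\left(105,q{\left(-5,-3 \right)} \right)} + Y} = \sqrt{\left(-98 + 105\right) - 8675} = \sqrt{7 - 8675} = \sqrt{-8668} = 2 i \sqrt{2167}$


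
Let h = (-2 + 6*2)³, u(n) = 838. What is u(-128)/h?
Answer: 419/500 ≈ 0.83800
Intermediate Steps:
h = 1000 (h = (-2 + 12)³ = 10³ = 1000)
u(-128)/h = 838/1000 = 838*(1/1000) = 419/500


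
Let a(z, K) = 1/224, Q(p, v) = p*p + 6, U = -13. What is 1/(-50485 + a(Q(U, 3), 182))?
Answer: -224/11308639 ≈ -1.9808e-5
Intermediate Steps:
Q(p, v) = 6 + p**2 (Q(p, v) = p**2 + 6 = 6 + p**2)
a(z, K) = 1/224
1/(-50485 + a(Q(U, 3), 182)) = 1/(-50485 + 1/224) = 1/(-11308639/224) = -224/11308639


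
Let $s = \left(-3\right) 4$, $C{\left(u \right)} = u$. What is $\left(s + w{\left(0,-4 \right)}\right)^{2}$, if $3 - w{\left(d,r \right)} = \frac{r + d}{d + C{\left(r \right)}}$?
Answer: $100$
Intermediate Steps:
$w{\left(d,r \right)} = 2$ ($w{\left(d,r \right)} = 3 - \frac{r + d}{d + r} = 3 - \frac{d + r}{d + r} = 3 - 1 = 2$)
$s = -12$
$\left(s + w{\left(0,-4 \right)}\right)^{2} = \left(-12 + 2\right)^{2} = \left(-10\right)^{2} = 100$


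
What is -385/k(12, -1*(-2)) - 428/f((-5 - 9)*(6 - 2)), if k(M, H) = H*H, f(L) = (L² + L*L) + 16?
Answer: -37853/393 ≈ -96.318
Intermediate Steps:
f(L) = 16 + 2*L² (f(L) = (L² + L²) + 16 = 2*L² + 16 = 16 + 2*L²)
k(M, H) = H²
-385/k(12, -1*(-2)) - 428/f((-5 - 9)*(6 - 2)) = -385/((-1*(-2))²) - 428/(16 + 2*((-5 - 9)*(6 - 2))²) = -385/(2²) - 428/(16 + 2*(-14*4)²) = -385/4 - 428/(16 + 2*(-56)²) = -385*¼ - 428/(16 + 2*3136) = -385/4 - 428/(16 + 6272) = -385/4 - 428/6288 = -385/4 - 428*1/6288 = -385/4 - 107/1572 = -37853/393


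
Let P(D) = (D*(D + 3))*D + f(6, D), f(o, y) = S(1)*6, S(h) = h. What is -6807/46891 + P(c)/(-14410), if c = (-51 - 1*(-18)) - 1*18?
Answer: 2877938676/337849655 ≈ 8.5184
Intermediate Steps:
c = -51 (c = (-51 + 18) - 18 = -33 - 18 = -51)
f(o, y) = 6 (f(o, y) = 1*6 = 6)
P(D) = 6 + D²*(3 + D) (P(D) = (D*(D + 3))*D + 6 = (D*(3 + D))*D + 6 = D²*(3 + D) + 6 = 6 + D²*(3 + D))
-6807/46891 + P(c)/(-14410) = -6807/46891 + (6 + (-51)³ + 3*(-51)²)/(-14410) = -6807*1/46891 + (6 - 132651 + 3*2601)*(-1/14410) = -6807/46891 + (6 - 132651 + 7803)*(-1/14410) = -6807/46891 - 124842*(-1/14410) = -6807/46891 + 62421/7205 = 2877938676/337849655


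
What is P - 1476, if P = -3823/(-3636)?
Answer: -5362913/3636 ≈ -1474.9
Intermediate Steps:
P = 3823/3636 (P = -3823*(-1/3636) = 3823/3636 ≈ 1.0514)
P - 1476 = 3823/3636 - 1476 = -5362913/3636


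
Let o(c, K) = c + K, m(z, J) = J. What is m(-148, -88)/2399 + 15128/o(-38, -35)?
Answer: -36298496/175127 ≈ -207.27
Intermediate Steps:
o(c, K) = K + c
m(-148, -88)/2399 + 15128/o(-38, -35) = -88/2399 + 15128/(-35 - 38) = -88*1/2399 + 15128/(-73) = -88/2399 + 15128*(-1/73) = -88/2399 - 15128/73 = -36298496/175127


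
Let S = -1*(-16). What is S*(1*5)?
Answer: 80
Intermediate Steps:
S = 16
S*(1*5) = 16*(1*5) = 16*5 = 80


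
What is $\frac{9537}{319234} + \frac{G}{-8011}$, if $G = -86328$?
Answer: $\frac{27635233659}{2557383574} \approx 10.806$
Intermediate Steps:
$\frac{9537}{319234} + \frac{G}{-8011} = \frac{9537}{319234} - \frac{86328}{-8011} = 9537 \cdot \frac{1}{319234} - - \frac{86328}{8011} = \frac{9537}{319234} + \frac{86328}{8011} = \frac{27635233659}{2557383574}$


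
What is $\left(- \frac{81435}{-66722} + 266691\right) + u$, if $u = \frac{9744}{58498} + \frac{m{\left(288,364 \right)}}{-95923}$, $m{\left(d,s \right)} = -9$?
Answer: $\frac{49924468499491163733}{187198701201094} \approx 2.6669 \cdot 10^{5}$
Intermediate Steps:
$u = \frac{467600097}{2805651827}$ ($u = \frac{9744}{58498} - \frac{9}{-95923} = 9744 \cdot \frac{1}{58498} - - \frac{9}{95923} = \frac{4872}{29249} + \frac{9}{95923} = \frac{467600097}{2805651827} \approx 0.16666$)
$\left(- \frac{81435}{-66722} + 266691\right) + u = \left(- \frac{81435}{-66722} + 266691\right) + \frac{467600097}{2805651827} = \left(\left(-81435\right) \left(- \frac{1}{66722}\right) + 266691\right) + \frac{467600097}{2805651827} = \left(\frac{81435}{66722} + 266691\right) + \frac{467600097}{2805651827} = \frac{17794238337}{66722} + \frac{467600097}{2805651827} = \frac{49924468499491163733}{187198701201094}$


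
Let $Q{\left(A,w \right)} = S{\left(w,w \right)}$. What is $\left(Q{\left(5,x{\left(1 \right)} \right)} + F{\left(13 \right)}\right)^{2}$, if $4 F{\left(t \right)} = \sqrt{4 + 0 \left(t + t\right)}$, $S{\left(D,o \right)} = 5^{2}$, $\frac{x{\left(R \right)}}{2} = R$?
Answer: $\frac{2601}{4} \approx 650.25$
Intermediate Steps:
$x{\left(R \right)} = 2 R$
$S{\left(D,o \right)} = 25$
$Q{\left(A,w \right)} = 25$
$F{\left(t \right)} = \frac{1}{2}$ ($F{\left(t \right)} = \frac{\sqrt{4 + 0 \left(t + t\right)}}{4} = \frac{\sqrt{4 + 0 \cdot 2 t}}{4} = \frac{\sqrt{4 + 0}}{4} = \frac{\sqrt{4}}{4} = \frac{1}{4} \cdot 2 = \frac{1}{2}$)
$\left(Q{\left(5,x{\left(1 \right)} \right)} + F{\left(13 \right)}\right)^{2} = \left(25 + \frac{1}{2}\right)^{2} = \left(\frac{51}{2}\right)^{2} = \frac{2601}{4}$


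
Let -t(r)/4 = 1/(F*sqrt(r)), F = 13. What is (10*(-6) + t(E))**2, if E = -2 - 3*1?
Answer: 3041984/845 - 96*I*sqrt(5)/13 ≈ 3600.0 - 16.513*I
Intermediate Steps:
E = -5 (E = -2 - 3 = -5)
t(r) = -4/(13*sqrt(r)) (t(r) = -4*1/(13*sqrt(r)) = -4/(13*sqrt(r)))
(10*(-6) + t(E))**2 = (10*(-6) - (-4)*I*sqrt(5)/65)**2 = (-60 - (-4)*I*sqrt(5)/65)**2 = (-60 + 4*I*sqrt(5)/65)**2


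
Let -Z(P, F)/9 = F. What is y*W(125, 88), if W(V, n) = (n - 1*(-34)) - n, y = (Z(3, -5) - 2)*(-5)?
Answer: -7310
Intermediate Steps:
Z(P, F) = -9*F
y = -215 (y = (-9*(-5) - 2)*(-5) = (45 - 2)*(-5) = 43*(-5) = -215)
W(V, n) = 34 (W(V, n) = (n + 34) - n = (34 + n) - n = 34)
y*W(125, 88) = -215*34 = -7310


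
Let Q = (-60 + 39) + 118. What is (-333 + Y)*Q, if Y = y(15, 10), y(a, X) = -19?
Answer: -34144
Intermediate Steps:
Y = -19
Q = 97 (Q = -21 + 118 = 97)
(-333 + Y)*Q = (-333 - 19)*97 = -352*97 = -34144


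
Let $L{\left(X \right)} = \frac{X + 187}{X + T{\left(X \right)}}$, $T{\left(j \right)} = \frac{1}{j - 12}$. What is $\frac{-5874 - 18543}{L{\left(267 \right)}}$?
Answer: $- \frac{277075977}{19295} \approx -14360.0$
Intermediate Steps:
$T{\left(j \right)} = \frac{1}{-12 + j}$
$L{\left(X \right)} = \frac{187 + X}{X + \frac{1}{-12 + X}}$ ($L{\left(X \right)} = \frac{X + 187}{X + \frac{1}{-12 + X}} = \frac{187 + X}{X + \frac{1}{-12 + X}}$)
$\frac{-5874 - 18543}{L{\left(267 \right)}} = \frac{-5874 - 18543}{\frac{1}{1 + 267 \left(-12 + 267\right)} \left(-12 + 267\right) \left(187 + 267\right)} = - \frac{24417}{\frac{1}{1 + 267 \cdot 255} \cdot 255 \cdot 454} = - \frac{24417}{\frac{1}{1 + 68085} \cdot 255 \cdot 454} = - \frac{24417}{\frac{1}{68086} \cdot 255 \cdot 454} = - \frac{24417}{\frac{57885}{34043}} = \left(-24417\right) \frac{34043}{57885} = - \frac{277075977}{19295}$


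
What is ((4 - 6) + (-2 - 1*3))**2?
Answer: 49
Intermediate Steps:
((4 - 6) + (-2 - 1*3))**2 = (-2 + (-2 - 3))**2 = (-2 - 5)**2 = (-7)**2 = 49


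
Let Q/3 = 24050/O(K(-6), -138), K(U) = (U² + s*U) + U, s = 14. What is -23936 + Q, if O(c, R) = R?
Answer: -562553/23 ≈ -24459.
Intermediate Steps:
K(U) = U² + 15*U (K(U) = (U² + 14*U) + U = U² + 15*U)
Q = -12025/23 (Q = 3*(24050/(-138)) = 3*(24050*(-1/138)) = 3*(-12025/69) = -12025/23 ≈ -522.83)
-23936 + Q = -23936 - 12025/23 = -562553/23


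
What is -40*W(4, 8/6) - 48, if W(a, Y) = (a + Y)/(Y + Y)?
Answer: -128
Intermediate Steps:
W(a, Y) = (Y + a)/(2*Y) (W(a, Y) = (Y + a)/((2*Y)) = (Y + a)*(1/(2*Y)) = (Y + a)/(2*Y))
-40*W(4, 8/6) - 48 = -20*(8/6 + 4)/(8/6) - 48 = -20*(8*(⅙) + 4)/(8*(⅙)) - 48 = -20*(4/3 + 4)/4/3 - 48 = -20*3*16/(4*3) - 48 = -40*2 - 48 = -80 - 48 = -128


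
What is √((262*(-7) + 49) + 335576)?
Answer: √333791 ≈ 577.75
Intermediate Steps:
√((262*(-7) + 49) + 335576) = √((-1834 + 49) + 335576) = √(-1785 + 335576) = √333791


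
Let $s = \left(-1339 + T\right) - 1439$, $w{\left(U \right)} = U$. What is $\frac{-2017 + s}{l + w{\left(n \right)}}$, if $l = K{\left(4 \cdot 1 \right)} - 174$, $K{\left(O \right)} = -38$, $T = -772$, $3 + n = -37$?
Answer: $\frac{5567}{252} \approx 22.091$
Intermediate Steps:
$n = -40$ ($n = -3 - 37 = -40$)
$s = -3550$ ($s = \left(-1339 - 772\right) - 1439 = -2111 - 1439 = -3550$)
$l = -212$ ($l = -38 - 174 = -212$)
$\frac{-2017 + s}{l + w{\left(n \right)}} = \frac{-2017 - 3550}{-212 - 40} = - \frac{5567}{-252} = \left(-5567\right) \left(- \frac{1}{252}\right) = \frac{5567}{252}$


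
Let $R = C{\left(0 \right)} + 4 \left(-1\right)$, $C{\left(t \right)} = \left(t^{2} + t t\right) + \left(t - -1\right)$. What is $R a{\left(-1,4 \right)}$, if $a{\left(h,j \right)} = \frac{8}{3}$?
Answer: $-8$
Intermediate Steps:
$C{\left(t \right)} = 1 + t + 2 t^{2}$ ($C{\left(t \right)} = \left(t^{2} + t^{2}\right) + \left(t + 1\right) = 2 t^{2} + \left(1 + t\right) = 1 + t + 2 t^{2}$)
$a{\left(h,j \right)} = \frac{8}{3}$ ($a{\left(h,j \right)} = 8 \cdot \frac{1}{3} = \frac{8}{3}$)
$R = -3$ ($R = \left(1 + 0 + 2 \cdot 0^{2}\right) + 4 \left(-1\right) = \left(1 + 0 + 2 \cdot 0\right) - 4 = \left(1 + 0 + 0\right) - 4 = 1 - 4 = -3$)
$R a{\left(-1,4 \right)} = \left(-3\right) \frac{8}{3} = -8$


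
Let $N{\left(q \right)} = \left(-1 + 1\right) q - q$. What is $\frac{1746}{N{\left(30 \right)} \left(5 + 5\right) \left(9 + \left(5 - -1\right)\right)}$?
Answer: $- \frac{97}{250} \approx -0.388$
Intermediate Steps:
$N{\left(q \right)} = - q$ ($N{\left(q \right)} = 0 q - q = 0 - q = - q$)
$\frac{1746}{N{\left(30 \right)} \left(5 + 5\right) \left(9 + \left(5 - -1\right)\right)} = \frac{1746}{\left(-1\right) 30 \left(5 + 5\right) \left(9 + \left(5 - -1\right)\right)} = \frac{1746}{\left(-30\right) 10 \left(9 + \left(5 + 1\right)\right)} = \frac{1746}{\left(-30\right) 10 \left(9 + 6\right)} = \frac{1746}{\left(-30\right) 10 \cdot 15} = \frac{1746}{\left(-30\right) 150} = \frac{1746}{-4500} = 1746 \left(- \frac{1}{4500}\right) = - \frac{97}{250}$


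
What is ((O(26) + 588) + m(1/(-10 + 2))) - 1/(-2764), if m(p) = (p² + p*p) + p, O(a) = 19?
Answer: 13419919/22112 ≈ 606.91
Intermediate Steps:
m(p) = p + 2*p² (m(p) = (p² + p²) + p = 2*p² + p = p + 2*p²)
((O(26) + 588) + m(1/(-10 + 2))) - 1/(-2764) = ((19 + 588) + (1 + 2/(-10 + 2))/(-10 + 2)) - 1/(-2764) = (607 + (1 + 2/(-8))/(-8)) - 1*(-1/2764) = (607 - (1 + 2*(-⅛))/8) + 1/2764 = (607 - (1 - ¼)/8) + 1/2764 = (607 - ⅛*¾) + 1/2764 = (607 - 3/32) + 1/2764 = 19421/32 + 1/2764 = 13419919/22112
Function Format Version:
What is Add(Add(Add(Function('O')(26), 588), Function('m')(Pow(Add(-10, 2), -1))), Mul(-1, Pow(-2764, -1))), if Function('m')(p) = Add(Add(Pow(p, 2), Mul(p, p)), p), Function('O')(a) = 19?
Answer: Rational(13419919, 22112) ≈ 606.91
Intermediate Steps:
Function('m')(p) = Add(p, Mul(2, Pow(p, 2))) (Function('m')(p) = Add(Add(Pow(p, 2), Pow(p, 2)), p) = Add(Mul(2, Pow(p, 2)), p) = Add(p, Mul(2, Pow(p, 2))))
Add(Add(Add(Function('O')(26), 588), Function('m')(Pow(Add(-10, 2), -1))), Mul(-1, Pow(-2764, -1))) = Add(Add(Add(19, 588), Mul(Pow(Add(-10, 2), -1), Add(1, Mul(2, Pow(Add(-10, 2), -1))))), Mul(-1, Pow(-2764, -1))) = Add(Add(607, Mul(Pow(-8, -1), Add(1, Mul(2, Pow(-8, -1))))), Mul(-1, Rational(-1, 2764))) = Add(Add(607, Mul(Rational(-1, 8), Add(1, Mul(2, Rational(-1, 8))))), Rational(1, 2764)) = Add(Add(607, Mul(Rational(-1, 8), Add(1, Rational(-1, 4)))), Rational(1, 2764)) = Add(Add(607, Mul(Rational(-1, 8), Rational(3, 4))), Rational(1, 2764)) = Add(Add(607, Rational(-3, 32)), Rational(1, 2764)) = Add(Rational(19421, 32), Rational(1, 2764)) = Rational(13419919, 22112)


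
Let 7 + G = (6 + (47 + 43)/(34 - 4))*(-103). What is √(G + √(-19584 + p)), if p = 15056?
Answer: √(-934 + 4*I*√283) ≈ 1.1002 + 30.581*I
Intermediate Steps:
G = -934 (G = -7 + (6 + (47 + 43)/(34 - 4))*(-103) = -7 + (6 + 90/30)*(-103) = -7 + (6 + 90*(1/30))*(-103) = -7 + (6 + 3)*(-103) = -7 + 9*(-103) = -7 - 927 = -934)
√(G + √(-19584 + p)) = √(-934 + √(-19584 + 15056)) = √(-934 + √(-4528)) = √(-934 + 4*I*√283)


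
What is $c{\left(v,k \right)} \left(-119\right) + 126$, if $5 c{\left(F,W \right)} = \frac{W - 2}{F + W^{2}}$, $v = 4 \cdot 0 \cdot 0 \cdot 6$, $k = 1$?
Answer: $\frac{749}{5} \approx 149.8$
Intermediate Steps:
$v = 0$ ($v = 0 \cdot 0 \cdot 6 = 0 \cdot 6 = 0$)
$c{\left(F,W \right)} = \frac{-2 + W}{5 \left(F + W^{2}\right)}$ ($c{\left(F,W \right)} = \frac{\left(W - 2\right) \frac{1}{F + W^{2}}}{5} = \frac{\left(-2 + W\right) \frac{1}{F + W^{2}}}{5} = \frac{\frac{1}{F + W^{2}} \left(-2 + W\right)}{5} = \frac{-2 + W}{5 \left(F + W^{2}\right)}$)
$c{\left(v,k \right)} \left(-119\right) + 126 = \frac{-2 + 1}{5 \left(0 + 1^{2}\right)} \left(-119\right) + 126 = \frac{1}{5} \frac{1}{0 + 1} \left(-1\right) \left(-119\right) + 126 = \frac{1}{5} \cdot 1^{-1} \left(-1\right) \left(-119\right) + 126 = \frac{1}{5} \cdot 1 \left(-1\right) \left(-119\right) + 126 = \left(- \frac{1}{5}\right) \left(-119\right) + 126 = \frac{119}{5} + 126 = \frac{749}{5}$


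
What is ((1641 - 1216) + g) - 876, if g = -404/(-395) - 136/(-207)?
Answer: -36738667/81765 ≈ -449.32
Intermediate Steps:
g = 137348/81765 (g = -404*(-1/395) - 136*(-1/207) = 404/395 + 136/207 = 137348/81765 ≈ 1.6798)
((1641 - 1216) + g) - 876 = ((1641 - 1216) + 137348/81765) - 876 = (425 + 137348/81765) - 876 = 34887473/81765 - 876 = -36738667/81765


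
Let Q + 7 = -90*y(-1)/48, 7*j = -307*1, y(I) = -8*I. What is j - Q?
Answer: -153/7 ≈ -21.857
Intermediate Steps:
j = -307/7 (j = (-307*1)/7 = (⅐)*(-307) = -307/7 ≈ -43.857)
Q = -22 (Q = -7 - 90*(-8*(-1))/48 = -7 - 720/48 = -7 - 90*⅙ = -7 - 15 = -22)
j - Q = -307/7 - 1*(-22) = -307/7 + 22 = -153/7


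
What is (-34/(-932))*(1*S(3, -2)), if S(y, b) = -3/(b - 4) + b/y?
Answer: -17/2796 ≈ -0.0060801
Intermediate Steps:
S(y, b) = -3/(-4 + b) + b/y
(-34/(-932))*(1*S(3, -2)) = (-34/(-932))*(1*(((-2)² - 4*(-2) - 3*3)/(3*(-4 - 2)))) = (-34*(-1/932))*(1*((⅓)*(4 + 8 - 9)/(-6))) = 17*(1*((⅓)*(-⅙)*3))/466 = 17*(1*(-⅙))/466 = (17/466)*(-⅙) = -17/2796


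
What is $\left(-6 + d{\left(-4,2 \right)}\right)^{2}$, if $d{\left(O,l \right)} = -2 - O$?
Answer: $16$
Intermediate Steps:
$\left(-6 + d{\left(-4,2 \right)}\right)^{2} = \left(-6 - -2\right)^{2} = \left(-6 + \left(-2 + 4\right)\right)^{2} = \left(-6 + 2\right)^{2} = \left(-4\right)^{2} = 16$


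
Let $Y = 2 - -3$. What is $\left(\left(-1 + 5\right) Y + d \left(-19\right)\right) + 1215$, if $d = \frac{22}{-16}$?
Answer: $\frac{10089}{8} \approx 1261.1$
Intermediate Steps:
$Y = 5$ ($Y = 2 + 3 = 5$)
$d = - \frac{11}{8}$ ($d = 22 \left(- \frac{1}{16}\right) = - \frac{11}{8} \approx -1.375$)
$\left(\left(-1 + 5\right) Y + d \left(-19\right)\right) + 1215 = \left(\left(-1 + 5\right) 5 - - \frac{209}{8}\right) + 1215 = \left(4 \cdot 5 + \frac{209}{8}\right) + 1215 = \left(20 + \frac{209}{8}\right) + 1215 = \frac{369}{8} + 1215 = \frac{10089}{8}$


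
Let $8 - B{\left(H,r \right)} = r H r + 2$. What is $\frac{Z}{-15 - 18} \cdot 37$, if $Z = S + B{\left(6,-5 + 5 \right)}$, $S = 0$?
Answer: $- \frac{74}{11} \approx -6.7273$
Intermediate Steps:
$B{\left(H,r \right)} = 6 - H r^{2}$ ($B{\left(H,r \right)} = 8 - \left(r H r + 2\right) = 8 - \left(H r r + 2\right) = 8 - \left(H r^{2} + 2\right) = 8 - \left(2 + H r^{2}\right) = 6 - H r^{2}$)
$Z = 6$ ($Z = 0 + \left(6 - 6 \left(-5 + 5\right)^{2}\right) = 0 + \left(6 - 6 \cdot 0^{2}\right) = 0 + \left(6 - 6 \cdot 0\right) = 0 + \left(6 + 0\right) = 0 + 6 = 6$)
$\frac{Z}{-15 - 18} \cdot 37 = \frac{6}{-15 - 18} \cdot 37 = \frac{6}{-33} \cdot 37 = 6 \left(- \frac{1}{33}\right) 37 = \left(- \frac{2}{11}\right) 37 = - \frac{74}{11}$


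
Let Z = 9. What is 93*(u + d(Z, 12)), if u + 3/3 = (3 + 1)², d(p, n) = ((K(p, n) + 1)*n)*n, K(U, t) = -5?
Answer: -52173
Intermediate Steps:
d(p, n) = -4*n² (d(p, n) = ((-5 + 1)*n)*n = (-4*n)*n = -4*n²)
u = 15 (u = -1 + (3 + 1)² = -1 + 4² = -1 + 16 = 15)
93*(u + d(Z, 12)) = 93*(15 - 4*12²) = 93*(15 - 4*144) = 93*(15 - 576) = 93*(-561) = -52173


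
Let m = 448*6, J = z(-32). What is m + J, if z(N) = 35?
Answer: 2723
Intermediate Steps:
J = 35
m = 2688
m + J = 2688 + 35 = 2723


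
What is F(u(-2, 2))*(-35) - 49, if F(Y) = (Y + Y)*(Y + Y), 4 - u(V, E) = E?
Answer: -609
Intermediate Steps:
u(V, E) = 4 - E
F(Y) = 4*Y**2 (F(Y) = (2*Y)*(2*Y) = 4*Y**2)
F(u(-2, 2))*(-35) - 49 = (4*(4 - 1*2)**2)*(-35) - 49 = (4*(4 - 2)**2)*(-35) - 49 = (4*2**2)*(-35) - 49 = (4*4)*(-35) - 49 = 16*(-35) - 49 = -560 - 49 = -609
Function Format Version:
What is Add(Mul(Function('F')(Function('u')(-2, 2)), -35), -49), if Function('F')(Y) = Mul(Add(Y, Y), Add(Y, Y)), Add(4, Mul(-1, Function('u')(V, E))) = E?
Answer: -609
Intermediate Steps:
Function('u')(V, E) = Add(4, Mul(-1, E))
Function('F')(Y) = Mul(4, Pow(Y, 2)) (Function('F')(Y) = Mul(Mul(2, Y), Mul(2, Y)) = Mul(4, Pow(Y, 2)))
Add(Mul(Function('F')(Function('u')(-2, 2)), -35), -49) = Add(Mul(Mul(4, Pow(Add(4, Mul(-1, 2)), 2)), -35), -49) = Add(Mul(Mul(4, Pow(Add(4, -2), 2)), -35), -49) = Add(Mul(Mul(4, Pow(2, 2)), -35), -49) = Add(Mul(Mul(4, 4), -35), -49) = Add(Mul(16, -35), -49) = Add(-560, -49) = -609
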